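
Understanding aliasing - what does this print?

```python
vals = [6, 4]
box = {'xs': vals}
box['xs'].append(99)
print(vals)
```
[6, 4, 99]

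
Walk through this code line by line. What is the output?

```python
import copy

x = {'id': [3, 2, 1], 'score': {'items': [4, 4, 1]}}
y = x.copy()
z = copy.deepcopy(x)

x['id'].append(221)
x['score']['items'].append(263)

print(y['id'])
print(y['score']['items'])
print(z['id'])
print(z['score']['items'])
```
[3, 2, 1, 221]
[4, 4, 1, 263]
[3, 2, 1]
[4, 4, 1]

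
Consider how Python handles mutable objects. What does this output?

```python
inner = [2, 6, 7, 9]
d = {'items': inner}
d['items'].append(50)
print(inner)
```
[2, 6, 7, 9, 50]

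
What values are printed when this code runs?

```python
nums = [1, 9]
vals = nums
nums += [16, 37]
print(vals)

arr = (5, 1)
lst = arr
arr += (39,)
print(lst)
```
[1, 9, 16, 37]
(5, 1)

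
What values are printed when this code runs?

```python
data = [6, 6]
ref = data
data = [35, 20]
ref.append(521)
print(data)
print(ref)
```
[35, 20]
[6, 6, 521]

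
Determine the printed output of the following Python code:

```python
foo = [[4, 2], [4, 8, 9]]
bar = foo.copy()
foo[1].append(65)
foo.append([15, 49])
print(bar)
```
[[4, 2], [4, 8, 9, 65]]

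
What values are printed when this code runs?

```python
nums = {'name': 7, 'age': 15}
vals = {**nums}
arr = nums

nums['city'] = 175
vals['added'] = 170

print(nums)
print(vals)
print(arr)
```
{'name': 7, 'age': 15, 'city': 175}
{'name': 7, 'age': 15, 'added': 170}
{'name': 7, 'age': 15, 'city': 175}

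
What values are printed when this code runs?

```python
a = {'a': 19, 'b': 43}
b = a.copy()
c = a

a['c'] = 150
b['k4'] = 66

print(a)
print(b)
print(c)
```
{'a': 19, 'b': 43, 'c': 150}
{'a': 19, 'b': 43, 'k4': 66}
{'a': 19, 'b': 43, 'c': 150}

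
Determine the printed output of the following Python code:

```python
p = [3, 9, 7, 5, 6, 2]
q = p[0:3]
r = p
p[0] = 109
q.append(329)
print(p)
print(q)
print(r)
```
[109, 9, 7, 5, 6, 2]
[3, 9, 7, 329]
[109, 9, 7, 5, 6, 2]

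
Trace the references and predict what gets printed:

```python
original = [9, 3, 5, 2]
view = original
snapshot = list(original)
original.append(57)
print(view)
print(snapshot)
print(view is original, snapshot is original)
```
[9, 3, 5, 2, 57]
[9, 3, 5, 2]
True False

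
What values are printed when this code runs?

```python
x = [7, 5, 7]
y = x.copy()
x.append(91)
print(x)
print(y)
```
[7, 5, 7, 91]
[7, 5, 7]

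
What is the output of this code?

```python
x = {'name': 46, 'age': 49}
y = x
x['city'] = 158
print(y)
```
{'name': 46, 'age': 49, 'city': 158}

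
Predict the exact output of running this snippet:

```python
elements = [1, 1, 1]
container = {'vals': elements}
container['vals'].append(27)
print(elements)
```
[1, 1, 1, 27]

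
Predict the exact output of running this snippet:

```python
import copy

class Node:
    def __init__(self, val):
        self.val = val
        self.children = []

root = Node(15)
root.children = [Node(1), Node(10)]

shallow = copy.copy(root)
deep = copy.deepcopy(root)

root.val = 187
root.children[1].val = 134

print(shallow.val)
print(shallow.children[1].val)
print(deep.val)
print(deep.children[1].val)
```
15
134
15
10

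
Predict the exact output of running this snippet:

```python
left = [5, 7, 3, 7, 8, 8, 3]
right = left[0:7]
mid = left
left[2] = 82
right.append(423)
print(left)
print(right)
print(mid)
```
[5, 7, 82, 7, 8, 8, 3]
[5, 7, 3, 7, 8, 8, 3, 423]
[5, 7, 82, 7, 8, 8, 3]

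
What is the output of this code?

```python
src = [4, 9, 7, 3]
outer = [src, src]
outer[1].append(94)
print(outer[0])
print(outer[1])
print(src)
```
[4, 9, 7, 3, 94]
[4, 9, 7, 3, 94]
[4, 9, 7, 3, 94]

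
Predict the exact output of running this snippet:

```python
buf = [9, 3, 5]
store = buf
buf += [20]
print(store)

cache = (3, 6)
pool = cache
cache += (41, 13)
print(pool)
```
[9, 3, 5, 20]
(3, 6)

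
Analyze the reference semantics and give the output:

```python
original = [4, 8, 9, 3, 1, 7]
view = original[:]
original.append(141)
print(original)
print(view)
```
[4, 8, 9, 3, 1, 7, 141]
[4, 8, 9, 3, 1, 7]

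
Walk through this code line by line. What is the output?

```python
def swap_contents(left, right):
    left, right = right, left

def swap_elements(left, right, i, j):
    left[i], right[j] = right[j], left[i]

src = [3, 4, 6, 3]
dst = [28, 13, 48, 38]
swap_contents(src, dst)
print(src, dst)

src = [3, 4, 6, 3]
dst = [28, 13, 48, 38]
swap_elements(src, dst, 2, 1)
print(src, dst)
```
[3, 4, 6, 3] [28, 13, 48, 38]
[3, 4, 13, 3] [28, 6, 48, 38]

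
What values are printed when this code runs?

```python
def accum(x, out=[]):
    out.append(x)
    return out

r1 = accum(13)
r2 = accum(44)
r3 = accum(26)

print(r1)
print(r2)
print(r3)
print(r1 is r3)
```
[13, 44, 26]
[13, 44, 26]
[13, 44, 26]
True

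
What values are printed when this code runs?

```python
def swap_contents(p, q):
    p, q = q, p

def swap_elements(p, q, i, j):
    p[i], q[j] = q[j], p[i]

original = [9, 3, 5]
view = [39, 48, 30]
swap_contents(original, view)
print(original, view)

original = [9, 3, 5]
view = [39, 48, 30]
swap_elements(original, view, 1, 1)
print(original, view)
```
[9, 3, 5] [39, 48, 30]
[9, 48, 5] [39, 3, 30]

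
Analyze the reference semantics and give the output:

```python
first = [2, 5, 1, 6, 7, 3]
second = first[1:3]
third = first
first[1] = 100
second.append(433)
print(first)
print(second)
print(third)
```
[2, 100, 1, 6, 7, 3]
[5, 1, 433]
[2, 100, 1, 6, 7, 3]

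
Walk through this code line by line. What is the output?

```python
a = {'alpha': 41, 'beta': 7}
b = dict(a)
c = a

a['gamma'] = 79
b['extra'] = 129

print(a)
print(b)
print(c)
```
{'alpha': 41, 'beta': 7, 'gamma': 79}
{'alpha': 41, 'beta': 7, 'extra': 129}
{'alpha': 41, 'beta': 7, 'gamma': 79}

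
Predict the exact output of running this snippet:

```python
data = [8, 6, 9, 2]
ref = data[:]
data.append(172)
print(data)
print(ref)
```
[8, 6, 9, 2, 172]
[8, 6, 9, 2]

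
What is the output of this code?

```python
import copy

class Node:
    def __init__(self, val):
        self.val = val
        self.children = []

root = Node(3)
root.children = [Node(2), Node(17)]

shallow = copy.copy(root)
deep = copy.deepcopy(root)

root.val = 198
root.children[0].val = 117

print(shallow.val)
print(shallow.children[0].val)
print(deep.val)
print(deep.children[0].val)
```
3
117
3
2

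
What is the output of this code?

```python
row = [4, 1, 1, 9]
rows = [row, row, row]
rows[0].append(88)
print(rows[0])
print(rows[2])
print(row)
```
[4, 1, 1, 9, 88]
[4, 1, 1, 9, 88]
[4, 1, 1, 9, 88]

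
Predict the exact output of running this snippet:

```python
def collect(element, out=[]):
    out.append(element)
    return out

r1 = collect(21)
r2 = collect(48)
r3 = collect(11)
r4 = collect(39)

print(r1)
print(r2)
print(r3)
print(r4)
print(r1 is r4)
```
[21, 48, 11, 39]
[21, 48, 11, 39]
[21, 48, 11, 39]
[21, 48, 11, 39]
True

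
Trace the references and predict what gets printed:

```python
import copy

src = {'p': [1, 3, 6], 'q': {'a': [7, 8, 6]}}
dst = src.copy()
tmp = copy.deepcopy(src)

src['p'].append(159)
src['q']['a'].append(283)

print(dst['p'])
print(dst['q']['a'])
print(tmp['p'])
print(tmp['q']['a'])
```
[1, 3, 6, 159]
[7, 8, 6, 283]
[1, 3, 6]
[7, 8, 6]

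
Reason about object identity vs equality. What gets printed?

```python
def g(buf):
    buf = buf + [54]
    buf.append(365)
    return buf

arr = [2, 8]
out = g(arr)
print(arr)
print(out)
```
[2, 8]
[2, 8, 54, 365]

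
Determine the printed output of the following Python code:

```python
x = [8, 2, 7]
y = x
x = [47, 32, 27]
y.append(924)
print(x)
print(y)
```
[47, 32, 27]
[8, 2, 7, 924]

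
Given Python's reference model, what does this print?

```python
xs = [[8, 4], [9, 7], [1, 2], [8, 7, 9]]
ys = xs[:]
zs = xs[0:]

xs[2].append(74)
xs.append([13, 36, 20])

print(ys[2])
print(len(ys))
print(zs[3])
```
[1, 2, 74]
4
[8, 7, 9]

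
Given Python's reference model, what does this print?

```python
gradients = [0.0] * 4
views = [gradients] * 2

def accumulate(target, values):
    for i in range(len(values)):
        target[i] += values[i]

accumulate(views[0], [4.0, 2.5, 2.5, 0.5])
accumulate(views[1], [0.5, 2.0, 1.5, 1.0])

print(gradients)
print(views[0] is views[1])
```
[4.5, 4.5, 4.0, 1.5]
True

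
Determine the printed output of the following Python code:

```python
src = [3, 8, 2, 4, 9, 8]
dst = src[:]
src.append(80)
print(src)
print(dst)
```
[3, 8, 2, 4, 9, 8, 80]
[3, 8, 2, 4, 9, 8]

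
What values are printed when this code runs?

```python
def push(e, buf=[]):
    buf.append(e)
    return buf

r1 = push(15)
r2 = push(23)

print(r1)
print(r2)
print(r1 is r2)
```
[15, 23]
[15, 23]
True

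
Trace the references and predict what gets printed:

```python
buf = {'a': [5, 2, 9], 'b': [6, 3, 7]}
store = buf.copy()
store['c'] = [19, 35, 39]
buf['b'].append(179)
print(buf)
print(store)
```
{'a': [5, 2, 9], 'b': [6, 3, 7, 179]}
{'a': [5, 2, 9], 'b': [6, 3, 7, 179], 'c': [19, 35, 39]}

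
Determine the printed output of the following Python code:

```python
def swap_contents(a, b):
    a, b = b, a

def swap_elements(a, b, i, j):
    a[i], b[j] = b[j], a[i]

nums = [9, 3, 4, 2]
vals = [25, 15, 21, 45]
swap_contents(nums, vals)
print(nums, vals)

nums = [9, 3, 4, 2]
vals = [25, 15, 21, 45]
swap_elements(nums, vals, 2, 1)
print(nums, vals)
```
[9, 3, 4, 2] [25, 15, 21, 45]
[9, 3, 15, 2] [25, 4, 21, 45]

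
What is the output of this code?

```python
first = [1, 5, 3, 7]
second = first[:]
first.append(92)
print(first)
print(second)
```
[1, 5, 3, 7, 92]
[1, 5, 3, 7]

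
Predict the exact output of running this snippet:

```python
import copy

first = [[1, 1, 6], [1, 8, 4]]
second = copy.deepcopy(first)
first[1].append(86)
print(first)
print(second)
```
[[1, 1, 6], [1, 8, 4, 86]]
[[1, 1, 6], [1, 8, 4]]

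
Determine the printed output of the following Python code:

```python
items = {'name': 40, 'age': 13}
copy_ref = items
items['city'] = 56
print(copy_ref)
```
{'name': 40, 'age': 13, 'city': 56}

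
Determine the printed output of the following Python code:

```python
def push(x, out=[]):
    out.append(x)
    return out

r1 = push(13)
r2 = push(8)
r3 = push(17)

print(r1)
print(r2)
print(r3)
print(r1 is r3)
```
[13, 8, 17]
[13, 8, 17]
[13, 8, 17]
True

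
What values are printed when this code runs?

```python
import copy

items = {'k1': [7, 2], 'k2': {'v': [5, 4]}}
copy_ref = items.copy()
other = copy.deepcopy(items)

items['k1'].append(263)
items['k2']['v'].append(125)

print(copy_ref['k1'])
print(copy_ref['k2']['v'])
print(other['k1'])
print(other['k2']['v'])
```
[7, 2, 263]
[5, 4, 125]
[7, 2]
[5, 4]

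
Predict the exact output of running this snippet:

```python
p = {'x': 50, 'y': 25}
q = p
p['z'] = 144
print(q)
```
{'x': 50, 'y': 25, 'z': 144}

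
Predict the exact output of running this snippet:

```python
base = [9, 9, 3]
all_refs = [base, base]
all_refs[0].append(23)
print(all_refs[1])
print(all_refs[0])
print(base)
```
[9, 9, 3, 23]
[9, 9, 3, 23]
[9, 9, 3, 23]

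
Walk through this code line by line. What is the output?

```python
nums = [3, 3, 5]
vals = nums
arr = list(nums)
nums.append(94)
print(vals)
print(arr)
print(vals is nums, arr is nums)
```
[3, 3, 5, 94]
[3, 3, 5]
True False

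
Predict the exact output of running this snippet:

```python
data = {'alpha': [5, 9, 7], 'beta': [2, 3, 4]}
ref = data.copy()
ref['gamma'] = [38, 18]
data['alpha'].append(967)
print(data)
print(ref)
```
{'alpha': [5, 9, 7, 967], 'beta': [2, 3, 4]}
{'alpha': [5, 9, 7, 967], 'beta': [2, 3, 4], 'gamma': [38, 18]}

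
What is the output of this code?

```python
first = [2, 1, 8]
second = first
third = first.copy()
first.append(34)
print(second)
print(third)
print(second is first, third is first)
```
[2, 1, 8, 34]
[2, 1, 8]
True False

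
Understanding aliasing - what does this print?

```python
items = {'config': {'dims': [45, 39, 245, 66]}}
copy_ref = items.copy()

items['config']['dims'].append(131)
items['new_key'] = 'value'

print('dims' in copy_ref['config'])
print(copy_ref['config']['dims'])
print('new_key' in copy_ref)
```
True
[45, 39, 245, 66, 131]
False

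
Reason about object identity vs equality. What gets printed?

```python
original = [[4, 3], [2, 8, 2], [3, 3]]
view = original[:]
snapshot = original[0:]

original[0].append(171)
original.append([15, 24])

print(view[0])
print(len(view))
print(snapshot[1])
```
[4, 3, 171]
3
[2, 8, 2]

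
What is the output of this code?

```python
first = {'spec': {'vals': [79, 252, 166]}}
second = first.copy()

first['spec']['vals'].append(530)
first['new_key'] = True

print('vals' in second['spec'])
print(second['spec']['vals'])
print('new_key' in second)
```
True
[79, 252, 166, 530]
False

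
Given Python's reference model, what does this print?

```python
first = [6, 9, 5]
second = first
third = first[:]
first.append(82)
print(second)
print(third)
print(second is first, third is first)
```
[6, 9, 5, 82]
[6, 9, 5]
True False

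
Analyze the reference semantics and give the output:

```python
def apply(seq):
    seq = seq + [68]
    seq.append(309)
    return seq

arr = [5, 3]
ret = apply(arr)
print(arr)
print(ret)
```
[5, 3]
[5, 3, 68, 309]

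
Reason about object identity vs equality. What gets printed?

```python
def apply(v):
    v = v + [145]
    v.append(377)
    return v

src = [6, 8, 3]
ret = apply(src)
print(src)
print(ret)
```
[6, 8, 3]
[6, 8, 3, 145, 377]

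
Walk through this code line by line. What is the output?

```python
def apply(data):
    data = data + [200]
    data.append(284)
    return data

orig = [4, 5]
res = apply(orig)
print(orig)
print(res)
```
[4, 5]
[4, 5, 200, 284]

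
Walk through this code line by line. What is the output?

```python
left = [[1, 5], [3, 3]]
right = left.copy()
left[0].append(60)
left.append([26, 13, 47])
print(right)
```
[[1, 5, 60], [3, 3]]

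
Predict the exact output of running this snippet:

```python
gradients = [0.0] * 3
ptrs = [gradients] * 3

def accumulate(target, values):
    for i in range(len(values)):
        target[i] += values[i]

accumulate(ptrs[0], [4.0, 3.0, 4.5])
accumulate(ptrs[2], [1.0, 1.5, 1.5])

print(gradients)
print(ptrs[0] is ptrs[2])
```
[5.0, 4.5, 6.0]
True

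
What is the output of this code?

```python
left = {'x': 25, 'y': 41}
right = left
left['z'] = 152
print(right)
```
{'x': 25, 'y': 41, 'z': 152}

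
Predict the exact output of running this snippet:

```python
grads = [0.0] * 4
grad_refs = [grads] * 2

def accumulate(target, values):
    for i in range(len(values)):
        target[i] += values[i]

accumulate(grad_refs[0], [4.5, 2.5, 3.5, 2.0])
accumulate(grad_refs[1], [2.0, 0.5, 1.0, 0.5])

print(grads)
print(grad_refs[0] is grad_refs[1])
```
[6.5, 3.0, 4.5, 2.5]
True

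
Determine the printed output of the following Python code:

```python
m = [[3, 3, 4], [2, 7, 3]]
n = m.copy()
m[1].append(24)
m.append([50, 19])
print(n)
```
[[3, 3, 4], [2, 7, 3, 24]]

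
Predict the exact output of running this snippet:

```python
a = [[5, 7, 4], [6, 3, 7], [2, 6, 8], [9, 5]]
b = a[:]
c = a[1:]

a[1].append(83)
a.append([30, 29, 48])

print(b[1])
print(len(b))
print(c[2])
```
[6, 3, 7, 83]
4
[9, 5]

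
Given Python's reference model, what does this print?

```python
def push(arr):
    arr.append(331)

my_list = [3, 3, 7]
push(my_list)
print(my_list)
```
[3, 3, 7, 331]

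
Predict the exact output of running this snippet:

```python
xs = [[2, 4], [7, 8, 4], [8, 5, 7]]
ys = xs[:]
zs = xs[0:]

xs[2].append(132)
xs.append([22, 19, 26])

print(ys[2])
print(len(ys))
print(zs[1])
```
[8, 5, 7, 132]
3
[7, 8, 4]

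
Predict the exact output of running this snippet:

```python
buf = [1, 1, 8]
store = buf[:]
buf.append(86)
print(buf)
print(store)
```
[1, 1, 8, 86]
[1, 1, 8]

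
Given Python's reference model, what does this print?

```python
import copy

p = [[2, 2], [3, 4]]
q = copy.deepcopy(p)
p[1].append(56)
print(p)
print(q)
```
[[2, 2], [3, 4, 56]]
[[2, 2], [3, 4]]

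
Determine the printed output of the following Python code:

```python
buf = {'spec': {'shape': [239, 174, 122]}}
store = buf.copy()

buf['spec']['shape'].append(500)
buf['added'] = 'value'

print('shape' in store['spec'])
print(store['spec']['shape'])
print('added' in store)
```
True
[239, 174, 122, 500]
False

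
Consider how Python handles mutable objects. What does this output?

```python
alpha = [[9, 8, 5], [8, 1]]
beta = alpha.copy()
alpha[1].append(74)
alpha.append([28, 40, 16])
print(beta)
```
[[9, 8, 5], [8, 1, 74]]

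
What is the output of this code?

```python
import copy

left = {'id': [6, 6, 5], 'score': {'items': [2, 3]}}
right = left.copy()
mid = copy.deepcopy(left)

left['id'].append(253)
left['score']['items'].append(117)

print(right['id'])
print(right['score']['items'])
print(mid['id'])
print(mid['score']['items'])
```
[6, 6, 5, 253]
[2, 3, 117]
[6, 6, 5]
[2, 3]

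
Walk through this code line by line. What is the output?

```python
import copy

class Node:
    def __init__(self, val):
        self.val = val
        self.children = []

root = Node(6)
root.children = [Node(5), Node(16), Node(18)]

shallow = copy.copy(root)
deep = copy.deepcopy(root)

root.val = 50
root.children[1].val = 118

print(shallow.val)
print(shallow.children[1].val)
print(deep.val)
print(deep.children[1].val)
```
6
118
6
16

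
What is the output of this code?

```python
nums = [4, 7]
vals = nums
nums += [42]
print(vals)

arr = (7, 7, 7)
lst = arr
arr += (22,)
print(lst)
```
[4, 7, 42]
(7, 7, 7)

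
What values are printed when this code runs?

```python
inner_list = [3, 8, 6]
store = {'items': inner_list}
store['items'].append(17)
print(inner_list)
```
[3, 8, 6, 17]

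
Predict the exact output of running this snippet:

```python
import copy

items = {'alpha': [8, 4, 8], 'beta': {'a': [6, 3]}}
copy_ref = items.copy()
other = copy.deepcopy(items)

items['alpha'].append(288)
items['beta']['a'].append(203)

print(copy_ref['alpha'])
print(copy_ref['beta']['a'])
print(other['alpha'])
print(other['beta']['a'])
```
[8, 4, 8, 288]
[6, 3, 203]
[8, 4, 8]
[6, 3]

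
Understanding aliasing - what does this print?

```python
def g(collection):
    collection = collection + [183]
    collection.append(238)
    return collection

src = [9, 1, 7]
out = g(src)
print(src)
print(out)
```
[9, 1, 7]
[9, 1, 7, 183, 238]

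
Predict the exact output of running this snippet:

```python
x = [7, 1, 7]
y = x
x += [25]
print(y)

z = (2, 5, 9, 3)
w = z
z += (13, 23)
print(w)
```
[7, 1, 7, 25]
(2, 5, 9, 3)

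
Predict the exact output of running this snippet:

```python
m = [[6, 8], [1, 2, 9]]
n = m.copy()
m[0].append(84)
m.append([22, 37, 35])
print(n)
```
[[6, 8, 84], [1, 2, 9]]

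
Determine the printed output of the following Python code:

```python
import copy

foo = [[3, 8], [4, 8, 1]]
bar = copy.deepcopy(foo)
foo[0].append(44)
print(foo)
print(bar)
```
[[3, 8, 44], [4, 8, 1]]
[[3, 8], [4, 8, 1]]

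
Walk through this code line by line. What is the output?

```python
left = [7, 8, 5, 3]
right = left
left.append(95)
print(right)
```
[7, 8, 5, 3, 95]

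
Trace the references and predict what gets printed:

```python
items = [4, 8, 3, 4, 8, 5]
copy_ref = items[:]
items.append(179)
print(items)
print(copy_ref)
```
[4, 8, 3, 4, 8, 5, 179]
[4, 8, 3, 4, 8, 5]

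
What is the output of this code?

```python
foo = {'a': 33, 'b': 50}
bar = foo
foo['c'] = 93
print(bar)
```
{'a': 33, 'b': 50, 'c': 93}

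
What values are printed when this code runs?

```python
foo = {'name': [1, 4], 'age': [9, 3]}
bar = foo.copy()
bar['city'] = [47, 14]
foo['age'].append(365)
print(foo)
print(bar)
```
{'name': [1, 4], 'age': [9, 3, 365]}
{'name': [1, 4], 'age': [9, 3, 365], 'city': [47, 14]}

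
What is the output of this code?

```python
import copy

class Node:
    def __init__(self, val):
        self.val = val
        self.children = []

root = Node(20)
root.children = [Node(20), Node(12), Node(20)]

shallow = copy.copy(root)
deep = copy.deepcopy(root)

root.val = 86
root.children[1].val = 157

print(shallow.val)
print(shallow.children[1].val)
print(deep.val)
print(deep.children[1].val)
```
20
157
20
12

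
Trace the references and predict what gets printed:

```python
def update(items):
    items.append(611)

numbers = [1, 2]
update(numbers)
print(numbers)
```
[1, 2, 611]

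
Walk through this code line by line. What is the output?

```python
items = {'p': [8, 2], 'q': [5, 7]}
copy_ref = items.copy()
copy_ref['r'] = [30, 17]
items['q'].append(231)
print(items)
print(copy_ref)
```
{'p': [8, 2], 'q': [5, 7, 231]}
{'p': [8, 2], 'q': [5, 7, 231], 'r': [30, 17]}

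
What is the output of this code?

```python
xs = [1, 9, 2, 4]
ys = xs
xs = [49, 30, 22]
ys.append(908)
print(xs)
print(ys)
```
[49, 30, 22]
[1, 9, 2, 4, 908]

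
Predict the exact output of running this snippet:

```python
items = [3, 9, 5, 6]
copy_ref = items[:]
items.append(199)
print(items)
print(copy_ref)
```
[3, 9, 5, 6, 199]
[3, 9, 5, 6]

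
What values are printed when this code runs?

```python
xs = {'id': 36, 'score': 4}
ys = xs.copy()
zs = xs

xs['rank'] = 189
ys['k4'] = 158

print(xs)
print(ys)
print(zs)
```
{'id': 36, 'score': 4, 'rank': 189}
{'id': 36, 'score': 4, 'k4': 158}
{'id': 36, 'score': 4, 'rank': 189}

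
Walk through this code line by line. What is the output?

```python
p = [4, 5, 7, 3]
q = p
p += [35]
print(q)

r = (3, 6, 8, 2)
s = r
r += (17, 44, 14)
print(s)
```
[4, 5, 7, 3, 35]
(3, 6, 8, 2)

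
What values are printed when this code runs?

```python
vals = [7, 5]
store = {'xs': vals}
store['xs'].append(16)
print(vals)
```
[7, 5, 16]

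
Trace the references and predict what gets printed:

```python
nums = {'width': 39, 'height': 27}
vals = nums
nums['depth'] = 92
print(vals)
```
{'width': 39, 'height': 27, 'depth': 92}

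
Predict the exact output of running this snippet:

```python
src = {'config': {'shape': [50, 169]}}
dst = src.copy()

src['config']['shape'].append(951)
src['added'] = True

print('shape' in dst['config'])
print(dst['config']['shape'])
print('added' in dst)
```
True
[50, 169, 951]
False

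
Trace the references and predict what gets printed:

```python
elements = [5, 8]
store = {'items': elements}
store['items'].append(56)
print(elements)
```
[5, 8, 56]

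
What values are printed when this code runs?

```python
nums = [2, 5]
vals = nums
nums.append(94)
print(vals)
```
[2, 5, 94]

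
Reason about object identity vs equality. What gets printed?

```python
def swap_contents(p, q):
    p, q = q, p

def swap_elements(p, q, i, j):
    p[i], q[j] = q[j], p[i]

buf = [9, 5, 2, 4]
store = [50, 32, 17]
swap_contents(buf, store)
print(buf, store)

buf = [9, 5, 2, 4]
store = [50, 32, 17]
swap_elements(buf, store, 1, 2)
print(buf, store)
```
[9, 5, 2, 4] [50, 32, 17]
[9, 17, 2, 4] [50, 32, 5]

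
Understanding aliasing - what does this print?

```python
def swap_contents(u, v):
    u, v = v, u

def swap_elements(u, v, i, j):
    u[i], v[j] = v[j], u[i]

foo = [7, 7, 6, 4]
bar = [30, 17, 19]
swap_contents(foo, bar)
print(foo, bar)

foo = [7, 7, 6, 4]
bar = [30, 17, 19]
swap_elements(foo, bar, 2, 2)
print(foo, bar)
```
[7, 7, 6, 4] [30, 17, 19]
[7, 7, 19, 4] [30, 17, 6]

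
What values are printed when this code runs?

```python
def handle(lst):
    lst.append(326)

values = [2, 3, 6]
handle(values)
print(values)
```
[2, 3, 6, 326]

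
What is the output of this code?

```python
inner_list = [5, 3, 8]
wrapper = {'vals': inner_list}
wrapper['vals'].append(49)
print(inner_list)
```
[5, 3, 8, 49]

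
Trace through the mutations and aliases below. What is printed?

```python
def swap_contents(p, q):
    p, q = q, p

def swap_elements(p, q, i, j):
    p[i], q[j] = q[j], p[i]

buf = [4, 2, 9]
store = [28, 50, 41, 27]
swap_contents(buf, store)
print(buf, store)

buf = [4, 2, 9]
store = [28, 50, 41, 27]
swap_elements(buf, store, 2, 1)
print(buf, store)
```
[4, 2, 9] [28, 50, 41, 27]
[4, 2, 50] [28, 9, 41, 27]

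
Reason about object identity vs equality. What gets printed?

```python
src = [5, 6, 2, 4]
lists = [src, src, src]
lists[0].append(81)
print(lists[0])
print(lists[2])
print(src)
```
[5, 6, 2, 4, 81]
[5, 6, 2, 4, 81]
[5, 6, 2, 4, 81]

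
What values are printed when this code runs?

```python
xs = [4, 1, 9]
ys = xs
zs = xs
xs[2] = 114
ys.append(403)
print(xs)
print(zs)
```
[4, 1, 114, 403]
[4, 1, 114, 403]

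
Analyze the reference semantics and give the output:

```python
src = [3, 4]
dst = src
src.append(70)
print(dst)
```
[3, 4, 70]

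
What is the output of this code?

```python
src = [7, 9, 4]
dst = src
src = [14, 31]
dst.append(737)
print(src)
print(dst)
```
[14, 31]
[7, 9, 4, 737]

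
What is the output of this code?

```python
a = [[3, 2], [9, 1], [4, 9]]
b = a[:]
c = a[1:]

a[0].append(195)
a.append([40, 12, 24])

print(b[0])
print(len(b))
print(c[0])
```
[3, 2, 195]
3
[9, 1]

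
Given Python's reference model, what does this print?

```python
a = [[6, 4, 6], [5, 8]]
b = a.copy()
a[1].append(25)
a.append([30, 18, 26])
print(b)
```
[[6, 4, 6], [5, 8, 25]]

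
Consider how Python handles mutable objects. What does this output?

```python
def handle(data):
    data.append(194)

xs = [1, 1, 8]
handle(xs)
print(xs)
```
[1, 1, 8, 194]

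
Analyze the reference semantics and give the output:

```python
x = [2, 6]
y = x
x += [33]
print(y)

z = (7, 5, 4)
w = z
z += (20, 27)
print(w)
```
[2, 6, 33]
(7, 5, 4)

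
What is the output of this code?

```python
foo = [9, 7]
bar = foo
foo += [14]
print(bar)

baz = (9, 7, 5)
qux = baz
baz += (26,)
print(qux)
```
[9, 7, 14]
(9, 7, 5)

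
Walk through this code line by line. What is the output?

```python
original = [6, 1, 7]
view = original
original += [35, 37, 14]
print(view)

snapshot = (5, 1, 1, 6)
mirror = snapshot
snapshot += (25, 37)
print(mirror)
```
[6, 1, 7, 35, 37, 14]
(5, 1, 1, 6)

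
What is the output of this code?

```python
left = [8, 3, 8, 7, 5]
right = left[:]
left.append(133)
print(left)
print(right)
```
[8, 3, 8, 7, 5, 133]
[8, 3, 8, 7, 5]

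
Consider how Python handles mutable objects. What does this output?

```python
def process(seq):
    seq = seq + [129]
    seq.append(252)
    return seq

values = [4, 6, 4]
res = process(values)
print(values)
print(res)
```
[4, 6, 4]
[4, 6, 4, 129, 252]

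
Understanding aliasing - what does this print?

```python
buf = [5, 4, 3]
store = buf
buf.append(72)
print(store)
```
[5, 4, 3, 72]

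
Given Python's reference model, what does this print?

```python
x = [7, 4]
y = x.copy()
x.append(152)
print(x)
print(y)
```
[7, 4, 152]
[7, 4]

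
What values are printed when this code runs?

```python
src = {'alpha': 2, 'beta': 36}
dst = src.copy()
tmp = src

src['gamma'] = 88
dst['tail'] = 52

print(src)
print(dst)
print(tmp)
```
{'alpha': 2, 'beta': 36, 'gamma': 88}
{'alpha': 2, 'beta': 36, 'tail': 52}
{'alpha': 2, 'beta': 36, 'gamma': 88}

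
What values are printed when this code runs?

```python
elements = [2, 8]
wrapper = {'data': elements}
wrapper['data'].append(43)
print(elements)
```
[2, 8, 43]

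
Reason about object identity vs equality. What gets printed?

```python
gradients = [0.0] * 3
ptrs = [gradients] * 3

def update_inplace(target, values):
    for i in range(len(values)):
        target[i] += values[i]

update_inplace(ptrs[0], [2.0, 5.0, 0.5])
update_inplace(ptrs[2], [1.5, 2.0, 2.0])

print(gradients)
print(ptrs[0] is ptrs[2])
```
[3.5, 7.0, 2.5]
True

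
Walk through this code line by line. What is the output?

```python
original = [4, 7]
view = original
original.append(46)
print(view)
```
[4, 7, 46]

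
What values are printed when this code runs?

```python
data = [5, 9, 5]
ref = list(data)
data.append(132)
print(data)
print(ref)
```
[5, 9, 5, 132]
[5, 9, 5]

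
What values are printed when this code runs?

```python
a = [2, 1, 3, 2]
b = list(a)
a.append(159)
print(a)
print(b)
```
[2, 1, 3, 2, 159]
[2, 1, 3, 2]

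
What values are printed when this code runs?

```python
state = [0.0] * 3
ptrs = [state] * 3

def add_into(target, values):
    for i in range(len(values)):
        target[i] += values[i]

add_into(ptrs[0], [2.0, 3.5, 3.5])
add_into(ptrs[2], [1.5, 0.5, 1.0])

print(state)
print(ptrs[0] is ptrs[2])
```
[3.5, 4.0, 4.5]
True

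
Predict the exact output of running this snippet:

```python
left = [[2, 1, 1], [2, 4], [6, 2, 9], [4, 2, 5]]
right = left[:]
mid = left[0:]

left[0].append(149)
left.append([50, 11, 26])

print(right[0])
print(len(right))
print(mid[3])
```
[2, 1, 1, 149]
4
[4, 2, 5]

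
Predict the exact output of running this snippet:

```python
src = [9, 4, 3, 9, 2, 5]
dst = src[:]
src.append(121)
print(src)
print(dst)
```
[9, 4, 3, 9, 2, 5, 121]
[9, 4, 3, 9, 2, 5]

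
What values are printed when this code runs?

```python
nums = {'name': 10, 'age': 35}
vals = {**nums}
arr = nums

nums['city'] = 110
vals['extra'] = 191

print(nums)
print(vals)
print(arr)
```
{'name': 10, 'age': 35, 'city': 110}
{'name': 10, 'age': 35, 'extra': 191}
{'name': 10, 'age': 35, 'city': 110}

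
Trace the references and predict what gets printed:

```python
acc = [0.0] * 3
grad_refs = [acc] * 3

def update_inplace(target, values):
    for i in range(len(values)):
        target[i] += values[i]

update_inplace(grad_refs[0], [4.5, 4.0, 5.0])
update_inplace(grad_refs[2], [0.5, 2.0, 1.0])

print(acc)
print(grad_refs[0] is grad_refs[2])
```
[5.0, 6.0, 6.0]
True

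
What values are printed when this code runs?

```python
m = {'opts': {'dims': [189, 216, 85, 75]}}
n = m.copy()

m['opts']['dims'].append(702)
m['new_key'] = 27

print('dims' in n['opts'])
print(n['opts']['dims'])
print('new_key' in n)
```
True
[189, 216, 85, 75, 702]
False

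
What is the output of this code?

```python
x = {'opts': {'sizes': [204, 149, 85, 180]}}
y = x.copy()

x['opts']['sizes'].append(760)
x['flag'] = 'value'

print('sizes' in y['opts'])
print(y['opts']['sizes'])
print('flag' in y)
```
True
[204, 149, 85, 180, 760]
False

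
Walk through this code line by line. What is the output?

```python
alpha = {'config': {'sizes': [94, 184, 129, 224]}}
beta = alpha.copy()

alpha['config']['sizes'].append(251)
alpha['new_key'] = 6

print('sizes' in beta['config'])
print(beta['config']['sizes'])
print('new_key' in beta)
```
True
[94, 184, 129, 224, 251]
False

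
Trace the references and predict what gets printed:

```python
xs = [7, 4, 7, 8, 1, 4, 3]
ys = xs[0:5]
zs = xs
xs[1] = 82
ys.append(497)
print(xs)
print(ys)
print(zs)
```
[7, 82, 7, 8, 1, 4, 3]
[7, 4, 7, 8, 1, 497]
[7, 82, 7, 8, 1, 4, 3]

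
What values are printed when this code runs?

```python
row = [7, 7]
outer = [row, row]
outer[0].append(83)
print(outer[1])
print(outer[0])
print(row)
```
[7, 7, 83]
[7, 7, 83]
[7, 7, 83]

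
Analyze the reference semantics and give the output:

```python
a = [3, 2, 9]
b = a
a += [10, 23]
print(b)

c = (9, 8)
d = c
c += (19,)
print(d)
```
[3, 2, 9, 10, 23]
(9, 8)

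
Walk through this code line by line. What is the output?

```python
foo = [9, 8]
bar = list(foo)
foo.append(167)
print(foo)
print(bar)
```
[9, 8, 167]
[9, 8]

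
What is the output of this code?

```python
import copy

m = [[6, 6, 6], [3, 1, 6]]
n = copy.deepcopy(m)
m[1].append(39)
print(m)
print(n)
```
[[6, 6, 6], [3, 1, 6, 39]]
[[6, 6, 6], [3, 1, 6]]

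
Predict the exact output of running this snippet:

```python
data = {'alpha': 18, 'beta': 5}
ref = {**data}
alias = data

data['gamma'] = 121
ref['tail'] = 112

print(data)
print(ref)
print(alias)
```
{'alpha': 18, 'beta': 5, 'gamma': 121}
{'alpha': 18, 'beta': 5, 'tail': 112}
{'alpha': 18, 'beta': 5, 'gamma': 121}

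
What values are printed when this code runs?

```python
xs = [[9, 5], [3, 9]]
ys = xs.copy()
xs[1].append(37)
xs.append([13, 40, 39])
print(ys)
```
[[9, 5], [3, 9, 37]]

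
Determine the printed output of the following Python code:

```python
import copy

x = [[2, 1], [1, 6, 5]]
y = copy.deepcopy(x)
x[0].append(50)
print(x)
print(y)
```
[[2, 1, 50], [1, 6, 5]]
[[2, 1], [1, 6, 5]]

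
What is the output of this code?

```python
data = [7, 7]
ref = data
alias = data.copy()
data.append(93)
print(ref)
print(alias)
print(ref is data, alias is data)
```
[7, 7, 93]
[7, 7]
True False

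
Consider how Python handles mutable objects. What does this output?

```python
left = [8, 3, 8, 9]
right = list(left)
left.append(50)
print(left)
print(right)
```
[8, 3, 8, 9, 50]
[8, 3, 8, 9]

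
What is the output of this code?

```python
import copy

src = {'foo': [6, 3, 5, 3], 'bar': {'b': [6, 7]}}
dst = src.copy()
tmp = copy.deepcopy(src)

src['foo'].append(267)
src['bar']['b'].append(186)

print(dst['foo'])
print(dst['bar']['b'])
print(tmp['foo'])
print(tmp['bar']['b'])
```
[6, 3, 5, 3, 267]
[6, 7, 186]
[6, 3, 5, 3]
[6, 7]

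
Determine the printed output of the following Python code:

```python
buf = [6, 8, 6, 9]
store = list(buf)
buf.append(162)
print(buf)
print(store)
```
[6, 8, 6, 9, 162]
[6, 8, 6, 9]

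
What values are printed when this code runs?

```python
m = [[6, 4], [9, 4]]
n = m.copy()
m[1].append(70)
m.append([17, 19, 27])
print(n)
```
[[6, 4], [9, 4, 70]]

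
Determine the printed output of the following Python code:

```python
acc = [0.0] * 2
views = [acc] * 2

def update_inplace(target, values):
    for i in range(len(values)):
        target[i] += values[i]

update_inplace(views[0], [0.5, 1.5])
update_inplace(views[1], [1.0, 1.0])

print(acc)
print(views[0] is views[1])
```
[1.5, 2.5]
True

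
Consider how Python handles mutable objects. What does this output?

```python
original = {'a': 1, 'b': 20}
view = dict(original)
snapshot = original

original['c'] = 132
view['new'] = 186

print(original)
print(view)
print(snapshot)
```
{'a': 1, 'b': 20, 'c': 132}
{'a': 1, 'b': 20, 'new': 186}
{'a': 1, 'b': 20, 'c': 132}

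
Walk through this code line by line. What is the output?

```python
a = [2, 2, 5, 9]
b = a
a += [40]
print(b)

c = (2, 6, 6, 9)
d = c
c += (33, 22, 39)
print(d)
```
[2, 2, 5, 9, 40]
(2, 6, 6, 9)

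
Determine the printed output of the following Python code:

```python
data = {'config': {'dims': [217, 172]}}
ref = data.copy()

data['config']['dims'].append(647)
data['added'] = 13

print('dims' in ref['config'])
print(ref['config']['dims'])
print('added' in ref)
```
True
[217, 172, 647]
False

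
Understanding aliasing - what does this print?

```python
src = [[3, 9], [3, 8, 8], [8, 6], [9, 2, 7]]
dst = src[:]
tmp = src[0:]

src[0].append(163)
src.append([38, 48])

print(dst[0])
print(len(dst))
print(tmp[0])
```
[3, 9, 163]
4
[3, 9, 163]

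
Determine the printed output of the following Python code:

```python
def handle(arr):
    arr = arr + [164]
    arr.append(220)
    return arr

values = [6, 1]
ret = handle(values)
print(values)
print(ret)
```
[6, 1]
[6, 1, 164, 220]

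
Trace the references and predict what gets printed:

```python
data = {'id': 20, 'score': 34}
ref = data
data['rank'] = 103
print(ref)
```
{'id': 20, 'score': 34, 'rank': 103}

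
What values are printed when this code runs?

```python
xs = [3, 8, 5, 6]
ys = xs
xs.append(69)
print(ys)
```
[3, 8, 5, 6, 69]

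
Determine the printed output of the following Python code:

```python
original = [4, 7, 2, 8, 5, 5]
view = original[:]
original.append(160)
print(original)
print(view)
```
[4, 7, 2, 8, 5, 5, 160]
[4, 7, 2, 8, 5, 5]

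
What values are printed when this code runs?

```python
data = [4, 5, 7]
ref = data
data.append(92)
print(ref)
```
[4, 5, 7, 92]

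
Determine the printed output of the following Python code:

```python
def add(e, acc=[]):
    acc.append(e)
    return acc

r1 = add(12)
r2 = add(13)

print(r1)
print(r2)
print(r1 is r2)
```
[12, 13]
[12, 13]
True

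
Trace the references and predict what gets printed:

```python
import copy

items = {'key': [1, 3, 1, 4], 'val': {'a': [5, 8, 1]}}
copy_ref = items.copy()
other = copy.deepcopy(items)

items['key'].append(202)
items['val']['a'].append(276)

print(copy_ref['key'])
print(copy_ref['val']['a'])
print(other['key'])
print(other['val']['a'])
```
[1, 3, 1, 4, 202]
[5, 8, 1, 276]
[1, 3, 1, 4]
[5, 8, 1]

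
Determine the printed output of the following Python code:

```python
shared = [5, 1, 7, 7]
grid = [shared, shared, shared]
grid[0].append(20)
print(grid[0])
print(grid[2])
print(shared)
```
[5, 1, 7, 7, 20]
[5, 1, 7, 7, 20]
[5, 1, 7, 7, 20]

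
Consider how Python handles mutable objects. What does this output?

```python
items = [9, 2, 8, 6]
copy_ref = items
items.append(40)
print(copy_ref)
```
[9, 2, 8, 6, 40]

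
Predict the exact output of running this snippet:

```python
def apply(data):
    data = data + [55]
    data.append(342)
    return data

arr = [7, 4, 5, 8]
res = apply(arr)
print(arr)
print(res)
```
[7, 4, 5, 8]
[7, 4, 5, 8, 55, 342]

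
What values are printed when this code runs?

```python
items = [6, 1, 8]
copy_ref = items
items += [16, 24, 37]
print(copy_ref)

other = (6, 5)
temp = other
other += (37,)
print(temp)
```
[6, 1, 8, 16, 24, 37]
(6, 5)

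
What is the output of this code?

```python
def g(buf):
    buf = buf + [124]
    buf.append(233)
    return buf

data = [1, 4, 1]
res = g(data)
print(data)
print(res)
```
[1, 4, 1]
[1, 4, 1, 124, 233]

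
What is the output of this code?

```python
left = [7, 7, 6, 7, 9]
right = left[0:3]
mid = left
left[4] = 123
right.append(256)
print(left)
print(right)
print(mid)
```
[7, 7, 6, 7, 123]
[7, 7, 6, 256]
[7, 7, 6, 7, 123]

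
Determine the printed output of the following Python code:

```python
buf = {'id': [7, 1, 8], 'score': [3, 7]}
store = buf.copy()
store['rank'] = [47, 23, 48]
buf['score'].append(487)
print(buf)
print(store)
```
{'id': [7, 1, 8], 'score': [3, 7, 487]}
{'id': [7, 1, 8], 'score': [3, 7, 487], 'rank': [47, 23, 48]}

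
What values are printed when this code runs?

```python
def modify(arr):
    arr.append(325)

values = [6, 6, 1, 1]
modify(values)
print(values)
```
[6, 6, 1, 1, 325]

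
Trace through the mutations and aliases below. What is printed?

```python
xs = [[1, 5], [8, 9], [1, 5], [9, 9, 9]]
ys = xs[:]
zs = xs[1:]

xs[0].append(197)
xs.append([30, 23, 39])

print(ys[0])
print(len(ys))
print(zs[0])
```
[1, 5, 197]
4
[8, 9]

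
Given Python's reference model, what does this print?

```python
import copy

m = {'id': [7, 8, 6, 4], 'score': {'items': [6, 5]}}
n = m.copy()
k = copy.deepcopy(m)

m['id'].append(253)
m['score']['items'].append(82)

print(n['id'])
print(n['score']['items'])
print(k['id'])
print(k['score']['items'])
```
[7, 8, 6, 4, 253]
[6, 5, 82]
[7, 8, 6, 4]
[6, 5]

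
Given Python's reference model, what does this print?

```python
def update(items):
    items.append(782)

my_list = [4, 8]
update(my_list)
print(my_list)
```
[4, 8, 782]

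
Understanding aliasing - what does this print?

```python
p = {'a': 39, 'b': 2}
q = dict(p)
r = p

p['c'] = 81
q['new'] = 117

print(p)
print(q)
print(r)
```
{'a': 39, 'b': 2, 'c': 81}
{'a': 39, 'b': 2, 'new': 117}
{'a': 39, 'b': 2, 'c': 81}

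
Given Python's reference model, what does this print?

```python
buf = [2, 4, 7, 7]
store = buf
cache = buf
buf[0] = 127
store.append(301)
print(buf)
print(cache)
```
[127, 4, 7, 7, 301]
[127, 4, 7, 7, 301]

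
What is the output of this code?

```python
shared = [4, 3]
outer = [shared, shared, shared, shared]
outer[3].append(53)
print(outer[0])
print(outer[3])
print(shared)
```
[4, 3, 53]
[4, 3, 53]
[4, 3, 53]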